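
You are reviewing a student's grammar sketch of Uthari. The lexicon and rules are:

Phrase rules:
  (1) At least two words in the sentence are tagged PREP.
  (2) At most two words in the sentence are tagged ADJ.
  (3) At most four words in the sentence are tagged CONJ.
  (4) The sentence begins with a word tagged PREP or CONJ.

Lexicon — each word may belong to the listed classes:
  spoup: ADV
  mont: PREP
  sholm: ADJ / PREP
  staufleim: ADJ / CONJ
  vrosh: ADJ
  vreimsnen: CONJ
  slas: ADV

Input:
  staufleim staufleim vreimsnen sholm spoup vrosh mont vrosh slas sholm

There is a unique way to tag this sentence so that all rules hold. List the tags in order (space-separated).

CONJ CONJ CONJ PREP ADV ADJ PREP ADJ ADV PREP

Candidates per position — 1:staufleim {ADJ,CONJ}; 2:staufleim {ADJ,CONJ}; 3:vreimsnen {CONJ}; 4:sholm {ADJ,PREP}; 5:spoup {ADV}; 6:vrosh {ADJ}; 7:mont {PREP}; 8:vrosh {ADJ}; 9:slas {ADV}; 10:sholm {ADJ,PREP}.
At position 1, choosing ADJ makes rule 2 impossible to satisfy; hence CONJ.
At position 2, choosing ADJ makes rule 2 impossible to satisfy; hence CONJ.
At position 4, choosing ADJ makes rule 2 impossible to satisfy; hence PREP.
At position 10, choosing ADJ makes rule 2 impossible to satisfy; hence PREP.
That leaves exactly one tagging: CONJ CONJ CONJ PREP ADV ADJ PREP ADJ ADV PREP.
Checking: rule 1 satisfied; rule 2 satisfied; rule 3 satisfied; rule 4 satisfied.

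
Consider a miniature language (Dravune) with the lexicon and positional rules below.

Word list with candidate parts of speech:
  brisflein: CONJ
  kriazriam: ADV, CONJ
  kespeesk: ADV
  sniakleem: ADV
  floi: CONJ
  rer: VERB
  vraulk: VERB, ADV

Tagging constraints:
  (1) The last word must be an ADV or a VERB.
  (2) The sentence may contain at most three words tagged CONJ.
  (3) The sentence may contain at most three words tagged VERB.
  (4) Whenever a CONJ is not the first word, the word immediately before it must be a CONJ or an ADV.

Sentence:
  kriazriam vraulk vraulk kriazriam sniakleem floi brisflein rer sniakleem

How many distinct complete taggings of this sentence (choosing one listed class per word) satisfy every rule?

10

Candidates per position — 1:kriazriam {ADV,CONJ}; 2:vraulk {VERB,ADV}; 3:vraulk {VERB,ADV}; 4:kriazriam {ADV,CONJ}; 5:sniakleem {ADV}; 6:floi {CONJ}; 7:brisflein {CONJ}; 8:rer {VERB}; 9:sniakleem {ADV}.
There are 16 candidate sequences in total.
Checking each against the rules leaves 10 sequences.
Count = 10.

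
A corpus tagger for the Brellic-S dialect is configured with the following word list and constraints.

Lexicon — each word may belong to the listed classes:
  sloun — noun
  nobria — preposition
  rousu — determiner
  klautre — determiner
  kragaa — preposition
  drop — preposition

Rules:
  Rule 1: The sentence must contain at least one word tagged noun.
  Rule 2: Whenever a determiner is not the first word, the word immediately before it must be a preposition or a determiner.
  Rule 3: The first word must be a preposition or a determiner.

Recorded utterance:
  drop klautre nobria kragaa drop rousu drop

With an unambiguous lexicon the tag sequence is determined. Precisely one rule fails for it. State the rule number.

Fixed tagging: preposition determiner preposition preposition preposition determiner preposition.
Rule check: R1 fail, R2 pass, R3 pass.
Only rule 1 fails.

1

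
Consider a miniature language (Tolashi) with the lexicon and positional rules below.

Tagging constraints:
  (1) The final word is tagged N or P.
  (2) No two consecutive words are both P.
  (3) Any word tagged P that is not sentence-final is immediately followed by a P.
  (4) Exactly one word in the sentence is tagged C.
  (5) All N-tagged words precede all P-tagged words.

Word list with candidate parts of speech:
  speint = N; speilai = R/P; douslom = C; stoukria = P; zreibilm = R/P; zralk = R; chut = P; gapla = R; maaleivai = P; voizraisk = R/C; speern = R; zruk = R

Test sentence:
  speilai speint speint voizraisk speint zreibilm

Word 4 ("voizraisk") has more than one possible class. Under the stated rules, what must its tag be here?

C

Candidates per position — 1:speilai {R,P}; 2:speint {N}; 3:speint {N}; 4:voizraisk {R,C}; 5:speint {N}; 6:zreibilm {R,P}.
At position 1, choosing P makes rule 3 impossible to satisfy; hence R.
At position 4, choosing R makes rule 4 impossible to satisfy; hence C.
At position 6, choosing R makes rule 1 impossible to satisfy; hence P.
The only consistent sequence is: R N N C N P.
Check: rule 1 ok; rule 2 ok; rule 3 ok; rule 4 ok; rule 5 ok.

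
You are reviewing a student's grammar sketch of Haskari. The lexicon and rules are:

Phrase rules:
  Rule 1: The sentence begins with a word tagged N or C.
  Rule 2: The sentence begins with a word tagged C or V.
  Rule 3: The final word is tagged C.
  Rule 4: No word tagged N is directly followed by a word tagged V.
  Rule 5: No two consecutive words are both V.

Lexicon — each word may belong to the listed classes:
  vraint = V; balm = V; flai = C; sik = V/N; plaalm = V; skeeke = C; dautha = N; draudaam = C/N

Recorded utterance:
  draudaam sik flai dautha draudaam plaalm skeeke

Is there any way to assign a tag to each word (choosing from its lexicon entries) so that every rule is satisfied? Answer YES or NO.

Candidates per position — 1:draudaam {C,N}; 2:sik {V,N}; 3:flai {C}; 4:dautha {N}; 5:draudaam {C,N}; 6:plaalm {V}; 7:skeeke {C}.
One satisfying assignment: C N C N C V C.
Check: rule 1 ✓; rule 2 ✓; rule 3 ✓; rule 4 ✓; rule 5 ✓.

YES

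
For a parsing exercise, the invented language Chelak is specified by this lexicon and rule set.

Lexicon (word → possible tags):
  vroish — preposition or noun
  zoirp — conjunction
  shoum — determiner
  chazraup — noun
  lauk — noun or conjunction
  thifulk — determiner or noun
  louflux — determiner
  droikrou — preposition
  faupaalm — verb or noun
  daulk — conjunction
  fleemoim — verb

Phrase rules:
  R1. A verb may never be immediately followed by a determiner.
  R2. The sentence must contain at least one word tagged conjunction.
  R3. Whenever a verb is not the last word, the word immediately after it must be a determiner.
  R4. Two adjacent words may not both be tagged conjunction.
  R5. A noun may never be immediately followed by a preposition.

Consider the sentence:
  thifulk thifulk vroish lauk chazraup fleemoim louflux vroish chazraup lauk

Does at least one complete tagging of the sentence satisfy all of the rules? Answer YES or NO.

NO

Candidates per position — 1:thifulk {determiner,noun}; 2:thifulk {determiner,noun}; 3:vroish {preposition,noun}; 4:lauk {noun,conjunction}; 5:chazraup {noun}; 6:fleemoim {verb}; 7:louflux {determiner}; 8:vroish {preposition,noun}; 9:chazraup {noun}; 10:lauk {noun,conjunction}.
Rule 1 cannot be satisfied by any choice of tags from the lexicon.
So there is no consistent tagging.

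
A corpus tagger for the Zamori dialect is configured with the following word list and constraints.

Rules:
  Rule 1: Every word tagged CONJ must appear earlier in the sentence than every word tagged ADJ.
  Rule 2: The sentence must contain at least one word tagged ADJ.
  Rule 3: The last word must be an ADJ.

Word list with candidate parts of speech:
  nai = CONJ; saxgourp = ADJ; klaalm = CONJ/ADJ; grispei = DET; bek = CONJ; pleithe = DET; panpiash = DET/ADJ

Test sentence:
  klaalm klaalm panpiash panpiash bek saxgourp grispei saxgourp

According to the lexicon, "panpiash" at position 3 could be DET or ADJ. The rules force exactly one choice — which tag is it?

DET

Candidates per position — 1:klaalm {CONJ,ADJ}; 2:klaalm {CONJ,ADJ}; 3:panpiash {DET,ADJ}; 4:panpiash {DET,ADJ}; 5:bek {CONJ}; 6:saxgourp {ADJ}; 7:grispei {DET}; 8:saxgourp {ADJ}.
If word 1 were ADJ, no tagging could satisfy rule 1; so word 1 is CONJ.
If word 2 were ADJ, no tagging could satisfy rule 1; so word 2 is CONJ.
If word 3 were ADJ, no tagging could satisfy rule 1; so word 3 is DET.
If word 4 were ADJ, no tagging could satisfy rule 1; so word 4 is DET.
The unique satisfying tagging is: CONJ CONJ DET DET CONJ ADJ DET ADJ.
Rule-by-rule: rule 1 holds; rule 2 holds; rule 3 holds.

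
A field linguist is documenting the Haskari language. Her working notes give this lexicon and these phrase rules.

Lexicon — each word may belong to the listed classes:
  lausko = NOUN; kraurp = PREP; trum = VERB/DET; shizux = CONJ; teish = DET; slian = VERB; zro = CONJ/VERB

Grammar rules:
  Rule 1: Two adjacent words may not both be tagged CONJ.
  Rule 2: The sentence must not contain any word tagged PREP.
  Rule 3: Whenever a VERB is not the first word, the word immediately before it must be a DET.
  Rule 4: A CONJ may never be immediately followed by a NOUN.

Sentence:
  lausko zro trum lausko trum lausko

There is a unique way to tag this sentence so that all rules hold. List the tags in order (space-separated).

Candidates per position — 1:lausko {NOUN}; 2:zro {CONJ,VERB}; 3:trum {VERB,DET}; 4:lausko {NOUN}; 5:trum {VERB,DET}; 6:lausko {NOUN}.
At position 2, choosing VERB makes rule 3 impossible to satisfy; hence CONJ.
At position 3, choosing VERB makes rule 3 impossible to satisfy; hence DET.
At position 5, choosing VERB makes rule 3 impossible to satisfy; hence DET.
The unique satisfying tagging is: NOUN CONJ DET NOUN DET NOUN.
Checking: rule 1 holds; rule 2 holds; rule 3 holds; rule 4 holds.

NOUN CONJ DET NOUN DET NOUN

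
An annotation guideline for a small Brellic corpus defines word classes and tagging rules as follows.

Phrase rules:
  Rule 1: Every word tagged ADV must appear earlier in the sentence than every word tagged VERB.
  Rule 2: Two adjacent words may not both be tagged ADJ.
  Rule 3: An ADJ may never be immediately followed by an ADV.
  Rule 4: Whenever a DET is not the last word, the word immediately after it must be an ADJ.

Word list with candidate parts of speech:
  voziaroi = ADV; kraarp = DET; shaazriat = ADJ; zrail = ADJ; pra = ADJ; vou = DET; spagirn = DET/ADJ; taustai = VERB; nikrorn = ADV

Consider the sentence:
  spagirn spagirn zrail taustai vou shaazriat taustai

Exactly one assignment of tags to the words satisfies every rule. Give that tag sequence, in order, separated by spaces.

ADJ DET ADJ VERB DET ADJ VERB

Candidates per position — 1:spagirn {DET,ADJ}; 2:spagirn {DET,ADJ}; 3:zrail {ADJ}; 4:taustai {VERB}; 5:vou {DET}; 6:shaazriat {ADJ}; 7:taustai {VERB}.
At position 2, choosing ADJ makes rule 2 impossible to satisfy; hence DET.
At position 1, choosing DET makes rule 4 impossible to satisfy; hence ADJ.
The only consistent sequence is: ADJ DET ADJ VERB DET ADJ VERB.
Checking: rule 1 holds; rule 2 holds; rule 3 holds; rule 4 holds.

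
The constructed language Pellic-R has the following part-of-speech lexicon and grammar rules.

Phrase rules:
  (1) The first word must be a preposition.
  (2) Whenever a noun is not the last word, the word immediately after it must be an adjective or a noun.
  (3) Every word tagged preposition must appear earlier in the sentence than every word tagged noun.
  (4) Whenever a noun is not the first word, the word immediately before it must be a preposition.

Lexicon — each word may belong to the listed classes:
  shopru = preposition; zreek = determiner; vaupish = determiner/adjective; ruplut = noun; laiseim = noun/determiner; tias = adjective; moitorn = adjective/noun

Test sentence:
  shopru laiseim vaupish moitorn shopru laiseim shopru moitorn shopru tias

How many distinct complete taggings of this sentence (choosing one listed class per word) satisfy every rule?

Candidates per position — 1:shopru {preposition}; 2:laiseim {noun,determiner}; 3:vaupish {determiner,adjective}; 4:moitorn {adjective,noun}; 5:shopru {preposition}; 6:laiseim {noun,determiner}; 7:shopru {preposition}; 8:moitorn {adjective,noun}; 9:shopru {preposition}; 10:tias {adjective}.
There are 32 candidate sequences in total.
The sequences that satisfy every rule: preposition determiner determiner adjective preposition determiner preposition adjective preposition adjective; preposition determiner adjective adjective preposition determiner preposition adjective preposition adjective.
Count = 2.

2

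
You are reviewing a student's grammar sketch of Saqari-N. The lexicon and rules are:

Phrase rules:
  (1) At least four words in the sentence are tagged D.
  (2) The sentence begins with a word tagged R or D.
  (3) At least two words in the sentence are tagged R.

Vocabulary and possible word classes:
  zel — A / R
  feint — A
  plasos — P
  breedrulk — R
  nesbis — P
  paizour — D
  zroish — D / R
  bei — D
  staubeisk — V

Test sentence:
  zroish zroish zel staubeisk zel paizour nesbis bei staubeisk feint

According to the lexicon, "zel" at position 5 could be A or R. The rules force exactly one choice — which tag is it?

Candidates per position — 1:zroish {D,R}; 2:zroish {D,R}; 3:zel {A,R}; 4:staubeisk {V}; 5:zel {A,R}; 6:paizour {D}; 7:nesbis {P}; 8:bei {D}; 9:staubeisk {V}; 10:feint {A}.
At position 1, choosing R makes rule 1 impossible to satisfy; hence D.
At position 2, choosing R makes rule 1 impossible to satisfy; hence D.
At position 3, choosing A makes rule 3 impossible to satisfy; hence R.
At position 5, choosing A makes rule 3 impossible to satisfy; hence R.
The unique satisfying tagging is: D D R V R D P D V A.
Verifying each rule — rule 1 ok; rule 2 ok; rule 3 ok.

R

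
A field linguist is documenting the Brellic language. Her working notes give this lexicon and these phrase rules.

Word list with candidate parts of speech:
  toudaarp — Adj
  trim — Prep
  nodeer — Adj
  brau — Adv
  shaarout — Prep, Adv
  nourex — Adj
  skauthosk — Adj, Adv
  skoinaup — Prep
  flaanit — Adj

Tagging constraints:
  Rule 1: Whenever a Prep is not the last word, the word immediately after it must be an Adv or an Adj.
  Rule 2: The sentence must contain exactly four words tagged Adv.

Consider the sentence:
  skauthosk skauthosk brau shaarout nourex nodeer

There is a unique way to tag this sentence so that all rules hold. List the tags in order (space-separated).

Candidates per position — 1:skauthosk {Adj,Adv}; 2:skauthosk {Adj,Adv}; 3:brau {Adv}; 4:shaarout {Prep,Adv}; 5:nourex {Adj}; 6:nodeer {Adj}.
At position 1, choosing Adj makes rule 2 impossible to satisfy; hence Adv.
At position 2, choosing Adj makes rule 2 impossible to satisfy; hence Adv.
At position 4, choosing Prep makes rule 2 impossible to satisfy; hence Adv.
The unique satisfying tagging is: Adv Adv Adv Adv Adj Adj.
Check: rule 1 ok; rule 2 ok.

Adv Adv Adv Adv Adj Adj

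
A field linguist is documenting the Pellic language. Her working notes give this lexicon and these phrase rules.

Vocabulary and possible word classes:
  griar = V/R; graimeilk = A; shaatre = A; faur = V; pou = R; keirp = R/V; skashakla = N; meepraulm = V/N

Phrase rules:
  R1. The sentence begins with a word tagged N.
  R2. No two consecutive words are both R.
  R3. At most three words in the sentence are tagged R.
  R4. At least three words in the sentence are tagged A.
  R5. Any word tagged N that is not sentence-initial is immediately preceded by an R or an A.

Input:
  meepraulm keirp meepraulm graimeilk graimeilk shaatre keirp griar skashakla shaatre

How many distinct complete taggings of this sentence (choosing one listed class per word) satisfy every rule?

3

Candidates per position — 1:meepraulm {V,N}; 2:keirp {R,V}; 3:meepraulm {V,N}; 4:graimeilk {A}; 5:graimeilk {A}; 6:shaatre {A}; 7:keirp {R,V}; 8:griar {V,R}; 9:skashakla {N}; 10:shaatre {A}.
There are 32 candidate sequences in total.
The sequences that satisfy every rule: N R V A A A V R N A; N R N A A A V R N A; N V V A A A V R N A.
Count = 3.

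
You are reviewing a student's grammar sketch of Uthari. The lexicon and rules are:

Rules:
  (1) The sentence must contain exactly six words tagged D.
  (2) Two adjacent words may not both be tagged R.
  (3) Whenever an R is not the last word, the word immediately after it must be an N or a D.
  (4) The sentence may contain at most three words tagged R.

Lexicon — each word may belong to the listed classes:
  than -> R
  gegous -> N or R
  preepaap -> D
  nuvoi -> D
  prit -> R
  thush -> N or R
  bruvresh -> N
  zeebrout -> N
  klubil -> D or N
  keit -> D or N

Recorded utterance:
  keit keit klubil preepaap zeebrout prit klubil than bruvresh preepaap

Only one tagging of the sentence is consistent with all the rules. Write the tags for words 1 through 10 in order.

Candidates per position — 1:keit {D,N}; 2:keit {D,N}; 3:klubil {D,N}; 4:preepaap {D}; 5:zeebrout {N}; 6:prit {R}; 7:klubil {D,N}; 8:than {R}; 9:bruvresh {N}; 10:preepaap {D}.
If word 1 were N, no tagging could satisfy rule 1; so word 1 is D.
If word 2 were N, no tagging could satisfy rule 1; so word 2 is D.
If word 3 were N, no tagging could satisfy rule 1; so word 3 is D.
If word 7 were N, no tagging could satisfy rule 1; so word 7 is D.
The only consistent sequence is: D D D D N R D R N D.
Rule-by-rule: rule 1 ok; rule 2 ok; rule 3 ok; rule 4 ok.

D D D D N R D R N D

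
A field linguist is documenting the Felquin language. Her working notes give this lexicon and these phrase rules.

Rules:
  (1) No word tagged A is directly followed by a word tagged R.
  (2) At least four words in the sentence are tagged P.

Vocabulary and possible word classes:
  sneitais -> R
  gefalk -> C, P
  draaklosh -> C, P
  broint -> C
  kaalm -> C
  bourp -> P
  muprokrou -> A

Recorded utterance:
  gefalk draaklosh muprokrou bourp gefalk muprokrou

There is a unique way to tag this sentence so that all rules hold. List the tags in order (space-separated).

Candidates per position — 1:gefalk {C,P}; 2:draaklosh {C,P}; 3:muprokrou {A}; 4:bourp {P}; 5:gefalk {C,P}; 6:muprokrou {A}.
Position 1: C is ruled out by rule 2; that leaves P.
Position 2: C is ruled out by rule 2; that leaves P.
Position 5: C is ruled out by rule 2; that leaves P.
So the tagging must be: P P A P P A.
Rule-by-rule: rule 1 ok; rule 2 ok.

P P A P P A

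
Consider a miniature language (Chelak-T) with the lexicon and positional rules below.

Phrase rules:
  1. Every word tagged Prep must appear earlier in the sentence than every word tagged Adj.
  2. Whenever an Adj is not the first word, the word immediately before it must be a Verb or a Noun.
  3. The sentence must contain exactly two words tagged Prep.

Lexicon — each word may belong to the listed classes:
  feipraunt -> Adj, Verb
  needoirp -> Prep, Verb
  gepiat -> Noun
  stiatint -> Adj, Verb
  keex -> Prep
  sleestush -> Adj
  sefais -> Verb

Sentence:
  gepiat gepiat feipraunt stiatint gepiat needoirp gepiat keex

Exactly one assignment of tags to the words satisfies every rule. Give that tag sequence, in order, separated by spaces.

Candidates per position — 1:gepiat {Noun}; 2:gepiat {Noun}; 3:feipraunt {Adj,Verb}; 4:stiatint {Adj,Verb}; 5:gepiat {Noun}; 6:needoirp {Prep,Verb}; 7:gepiat {Noun}; 8:keex {Prep}.
Position 3: tagging it Adj would leave rule 1 unsatisfiable, so it must be Verb.
Position 4: tagging it Adj would leave rule 1 unsatisfiable, so it must be Verb.
Position 6: tagging it Verb would leave rule 3 unsatisfiable, so it must be Prep.
The only consistent sequence is: Noun Noun Verb Verb Noun Prep Noun Prep.
Check: rule 1 satisfied; rule 2 satisfied; rule 3 satisfied.

Noun Noun Verb Verb Noun Prep Noun Prep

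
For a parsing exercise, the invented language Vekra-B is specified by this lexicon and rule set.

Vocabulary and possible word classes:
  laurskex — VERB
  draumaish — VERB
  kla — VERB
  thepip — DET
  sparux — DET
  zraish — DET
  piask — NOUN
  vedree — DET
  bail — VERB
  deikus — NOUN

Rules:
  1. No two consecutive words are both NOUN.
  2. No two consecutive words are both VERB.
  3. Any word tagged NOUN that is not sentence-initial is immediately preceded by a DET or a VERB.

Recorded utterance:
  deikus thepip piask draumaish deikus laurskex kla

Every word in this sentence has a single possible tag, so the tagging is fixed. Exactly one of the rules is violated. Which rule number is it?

2

Fixed tagging: NOUN DET NOUN VERB NOUN VERB VERB.
Rule check: R1 pass, R2 fail, R3 pass.
Only rule 2 fails.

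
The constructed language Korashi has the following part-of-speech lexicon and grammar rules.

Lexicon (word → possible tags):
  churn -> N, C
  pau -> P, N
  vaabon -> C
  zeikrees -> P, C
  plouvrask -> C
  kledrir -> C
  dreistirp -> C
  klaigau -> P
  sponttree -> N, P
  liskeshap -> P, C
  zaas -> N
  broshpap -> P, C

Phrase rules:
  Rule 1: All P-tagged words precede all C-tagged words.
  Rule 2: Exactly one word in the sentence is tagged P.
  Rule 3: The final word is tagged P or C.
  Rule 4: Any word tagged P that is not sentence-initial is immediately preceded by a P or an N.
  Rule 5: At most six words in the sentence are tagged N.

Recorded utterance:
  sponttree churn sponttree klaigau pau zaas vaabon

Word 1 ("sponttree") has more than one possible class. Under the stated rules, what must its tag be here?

Candidates per position — 1:sponttree {N,P}; 2:churn {N,C}; 3:sponttree {N,P}; 4:klaigau {P}; 5:pau {P,N}; 6:zaas {N}; 7:vaabon {C}.
Word 1 cannot be P — rule 2 would then fail for every completion. It is N.
Word 2 cannot be C — rule 1 would then fail for every completion. It is N.
Word 3 cannot be P — rule 2 would then fail for every completion. It is N.
Word 5 cannot be P — rule 2 would then fail for every completion. It is N.
That leaves exactly one tagging: N N N P N N C.
Rule-by-rule: rule 1 ✓; rule 2 ✓; rule 3 ✓; rule 4 ✓; rule 5 ✓.

N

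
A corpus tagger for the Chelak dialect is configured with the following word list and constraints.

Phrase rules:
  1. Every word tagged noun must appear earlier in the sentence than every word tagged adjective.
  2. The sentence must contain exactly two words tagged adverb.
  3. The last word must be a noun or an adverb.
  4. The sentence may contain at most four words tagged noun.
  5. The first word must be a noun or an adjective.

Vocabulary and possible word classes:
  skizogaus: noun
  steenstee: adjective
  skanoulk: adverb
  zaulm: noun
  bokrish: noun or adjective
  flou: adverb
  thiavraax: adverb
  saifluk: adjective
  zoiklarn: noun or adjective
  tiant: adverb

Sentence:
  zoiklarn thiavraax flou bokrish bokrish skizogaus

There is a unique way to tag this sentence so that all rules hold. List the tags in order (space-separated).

noun adverb adverb noun noun noun

Candidates per position — 1:zoiklarn {noun,adjective}; 2:thiavraax {adverb}; 3:flou {adverb}; 4:bokrish {noun,adjective}; 5:bokrish {noun,adjective}; 6:skizogaus {noun}.
At position 1, choosing adjective makes rule 1 impossible to satisfy; hence noun.
At position 4, choosing adjective makes rule 1 impossible to satisfy; hence noun.
At position 5, choosing adjective makes rule 1 impossible to satisfy; hence noun.
So the tagging must be: noun adverb adverb noun noun noun.
Check: rule 1 ✓; rule 2 ✓; rule 3 ✓; rule 4 ✓; rule 5 ✓.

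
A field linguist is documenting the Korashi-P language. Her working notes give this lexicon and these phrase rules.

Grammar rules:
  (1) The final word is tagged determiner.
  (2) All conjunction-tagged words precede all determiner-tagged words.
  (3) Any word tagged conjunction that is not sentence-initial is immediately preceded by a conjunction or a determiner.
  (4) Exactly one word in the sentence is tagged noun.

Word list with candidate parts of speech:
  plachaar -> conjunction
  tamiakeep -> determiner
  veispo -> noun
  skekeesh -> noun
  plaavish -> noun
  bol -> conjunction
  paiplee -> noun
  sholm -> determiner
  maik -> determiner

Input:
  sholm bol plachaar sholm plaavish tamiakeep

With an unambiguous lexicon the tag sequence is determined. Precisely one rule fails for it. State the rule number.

2

Fixed tagging: determiner conjunction conjunction determiner noun determiner.
Checking each rule: R1 ok, R2 fails, R3 ok, R4 ok.
Only rule 2 fails.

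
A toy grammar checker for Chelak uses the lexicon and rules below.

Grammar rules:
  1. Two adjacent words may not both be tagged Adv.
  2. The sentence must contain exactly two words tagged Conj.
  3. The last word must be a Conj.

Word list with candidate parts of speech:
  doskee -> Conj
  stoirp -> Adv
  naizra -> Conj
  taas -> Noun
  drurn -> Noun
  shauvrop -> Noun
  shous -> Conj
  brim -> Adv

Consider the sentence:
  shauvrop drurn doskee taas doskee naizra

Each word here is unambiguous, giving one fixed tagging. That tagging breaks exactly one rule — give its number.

2

Fixed tagging: Noun Noun Conj Noun Conj Conj.
Checking each rule: R1 ok, R2 fails, R3 ok.
Only rule 2 fails.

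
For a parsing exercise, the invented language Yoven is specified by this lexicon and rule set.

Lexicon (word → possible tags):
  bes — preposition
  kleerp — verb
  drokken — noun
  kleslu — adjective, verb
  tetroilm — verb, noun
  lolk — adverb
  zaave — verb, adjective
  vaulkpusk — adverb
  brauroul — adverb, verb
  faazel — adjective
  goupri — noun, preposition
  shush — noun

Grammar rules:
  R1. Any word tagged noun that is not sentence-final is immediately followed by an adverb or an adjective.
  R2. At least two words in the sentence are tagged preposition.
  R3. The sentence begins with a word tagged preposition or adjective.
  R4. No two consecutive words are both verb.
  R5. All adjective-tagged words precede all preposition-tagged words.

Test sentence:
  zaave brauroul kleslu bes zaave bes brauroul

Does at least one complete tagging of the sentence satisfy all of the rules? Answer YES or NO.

YES

Candidates per position — 1:zaave {verb,adjective}; 2:brauroul {adverb,verb}; 3:kleslu {adjective,verb}; 4:bes {preposition}; 5:zaave {verb,adjective}; 6:bes {preposition}; 7:brauroul {adverb,verb}.
One satisfying assignment: adjective adverb adjective preposition verb preposition adverb.
Verifying each rule — rule 1 holds; rule 2 holds; rule 3 holds; rule 4 holds; rule 5 holds.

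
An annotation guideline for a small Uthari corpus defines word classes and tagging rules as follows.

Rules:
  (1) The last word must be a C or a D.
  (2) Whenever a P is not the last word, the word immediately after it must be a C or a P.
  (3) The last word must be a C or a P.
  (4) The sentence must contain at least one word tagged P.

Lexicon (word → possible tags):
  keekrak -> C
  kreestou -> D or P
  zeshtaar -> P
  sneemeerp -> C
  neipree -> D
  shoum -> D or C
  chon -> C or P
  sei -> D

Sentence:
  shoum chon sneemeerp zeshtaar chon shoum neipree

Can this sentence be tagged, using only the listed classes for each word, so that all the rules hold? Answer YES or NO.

NO

Candidates per position — 1:shoum {D,C}; 2:chon {C,P}; 3:sneemeerp {C}; 4:zeshtaar {P}; 5:chon {C,P}; 6:shoum {D,C}; 7:neipree {D}.
Rule 3 cannot be satisfied by any choice of tags from the lexicon.
So there is no consistent tagging.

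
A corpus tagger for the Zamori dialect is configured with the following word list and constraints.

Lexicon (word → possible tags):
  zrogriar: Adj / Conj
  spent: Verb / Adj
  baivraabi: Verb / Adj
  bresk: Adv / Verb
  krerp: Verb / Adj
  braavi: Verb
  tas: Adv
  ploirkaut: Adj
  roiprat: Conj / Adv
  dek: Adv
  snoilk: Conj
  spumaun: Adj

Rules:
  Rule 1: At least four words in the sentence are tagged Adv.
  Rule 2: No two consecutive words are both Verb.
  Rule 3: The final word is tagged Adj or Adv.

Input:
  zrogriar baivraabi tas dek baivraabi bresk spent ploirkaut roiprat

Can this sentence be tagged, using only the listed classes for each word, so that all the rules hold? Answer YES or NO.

Candidates per position — 1:zrogriar {Adj,Conj}; 2:baivraabi {Verb,Adj}; 3:tas {Adv}; 4:dek {Adv}; 5:baivraabi {Verb,Adj}; 6:bresk {Adv,Verb}; 7:spent {Verb,Adj}; 8:ploirkaut {Adj}; 9:roiprat {Conj,Adv}.
One satisfying assignment: Adj Adj Adv Adv Verb Adv Verb Adj Adv.
Check: rule 1 ✓; rule 2 ✓; rule 3 ✓.

YES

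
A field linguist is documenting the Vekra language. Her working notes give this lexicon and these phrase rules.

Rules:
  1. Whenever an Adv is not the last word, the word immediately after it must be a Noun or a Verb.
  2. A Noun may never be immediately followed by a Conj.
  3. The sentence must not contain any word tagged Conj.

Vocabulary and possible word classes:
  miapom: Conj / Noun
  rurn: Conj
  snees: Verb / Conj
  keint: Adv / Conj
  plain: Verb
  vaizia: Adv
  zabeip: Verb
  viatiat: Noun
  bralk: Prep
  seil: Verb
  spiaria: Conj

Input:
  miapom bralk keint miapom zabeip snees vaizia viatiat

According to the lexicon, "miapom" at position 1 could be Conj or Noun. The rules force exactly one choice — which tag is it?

Noun

Candidates per position — 1:miapom {Conj,Noun}; 2:bralk {Prep}; 3:keint {Adv,Conj}; 4:miapom {Conj,Noun}; 5:zabeip {Verb}; 6:snees {Verb,Conj}; 7:vaizia {Adv}; 8:viatiat {Noun}.
If word 1 were Conj, no tagging could satisfy rule 3; so word 1 is Noun.
If word 3 were Conj, no tagging could satisfy rule 3; so word 3 is Adv.
If word 4 were Conj, no tagging could satisfy rule 1; so word 4 is Noun.
If word 6 were Conj, no tagging could satisfy rule 3; so word 6 is Verb.
So the tagging must be: Noun Prep Adv Noun Verb Verb Adv Noun.
Rule-by-rule: rule 1 satisfied; rule 2 satisfied; rule 3 satisfied.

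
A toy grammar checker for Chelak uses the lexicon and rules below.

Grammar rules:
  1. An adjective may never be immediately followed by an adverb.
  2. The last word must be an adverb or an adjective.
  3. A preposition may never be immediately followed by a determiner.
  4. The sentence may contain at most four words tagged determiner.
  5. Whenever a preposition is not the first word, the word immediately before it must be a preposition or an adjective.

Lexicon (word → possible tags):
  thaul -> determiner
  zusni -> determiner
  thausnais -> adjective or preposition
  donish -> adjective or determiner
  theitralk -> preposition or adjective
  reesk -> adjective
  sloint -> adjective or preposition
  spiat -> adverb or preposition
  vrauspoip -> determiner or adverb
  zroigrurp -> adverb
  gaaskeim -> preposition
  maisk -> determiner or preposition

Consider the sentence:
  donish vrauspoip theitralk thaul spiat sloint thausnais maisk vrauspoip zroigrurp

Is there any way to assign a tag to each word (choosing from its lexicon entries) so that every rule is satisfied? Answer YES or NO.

YES

Candidates per position — 1:donish {adjective,determiner}; 2:vrauspoip {determiner,adverb}; 3:theitralk {preposition,adjective}; 4:thaul {determiner}; 5:spiat {adverb,preposition}; 6:sloint {adjective,preposition}; 7:thausnais {adjective,preposition}; 8:maisk {determiner,preposition}; 9:vrauspoip {determiner,adverb}; 10:zroigrurp {adverb}.
One satisfying assignment: adjective determiner adjective determiner adverb adjective adjective determiner adverb adverb.
Check: rule 1 satisfied; rule 2 satisfied; rule 3 satisfied; rule 4 satisfied; rule 5 satisfied.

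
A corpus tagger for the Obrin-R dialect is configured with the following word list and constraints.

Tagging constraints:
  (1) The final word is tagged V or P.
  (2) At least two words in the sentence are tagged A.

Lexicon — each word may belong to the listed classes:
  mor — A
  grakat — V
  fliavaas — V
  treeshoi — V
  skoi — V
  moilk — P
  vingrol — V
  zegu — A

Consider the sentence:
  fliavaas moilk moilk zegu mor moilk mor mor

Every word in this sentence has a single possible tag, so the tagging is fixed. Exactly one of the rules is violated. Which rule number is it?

1

Fixed tagging: V P P A A P A A.
Checking each rule: R1 fails, R2 ok.
Only rule 1 fails.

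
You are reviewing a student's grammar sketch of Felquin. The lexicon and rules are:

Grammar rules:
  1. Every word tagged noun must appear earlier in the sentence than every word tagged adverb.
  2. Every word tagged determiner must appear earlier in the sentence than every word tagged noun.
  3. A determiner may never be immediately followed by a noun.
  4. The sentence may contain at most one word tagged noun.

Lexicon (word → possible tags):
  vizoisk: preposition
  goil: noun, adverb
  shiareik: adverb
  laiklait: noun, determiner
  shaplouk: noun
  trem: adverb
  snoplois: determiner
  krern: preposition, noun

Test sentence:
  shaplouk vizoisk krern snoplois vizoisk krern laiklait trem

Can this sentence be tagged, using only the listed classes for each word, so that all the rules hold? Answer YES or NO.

Candidates per position — 1:shaplouk {noun}; 2:vizoisk {preposition}; 3:krern {preposition,noun}; 4:snoplois {determiner}; 5:vizoisk {preposition}; 6:krern {preposition,noun}; 7:laiklait {noun,determiner}; 8:trem {adverb}.
Rule 2 cannot be satisfied by any choice of tags from the lexicon.
So there is no consistent tagging.

NO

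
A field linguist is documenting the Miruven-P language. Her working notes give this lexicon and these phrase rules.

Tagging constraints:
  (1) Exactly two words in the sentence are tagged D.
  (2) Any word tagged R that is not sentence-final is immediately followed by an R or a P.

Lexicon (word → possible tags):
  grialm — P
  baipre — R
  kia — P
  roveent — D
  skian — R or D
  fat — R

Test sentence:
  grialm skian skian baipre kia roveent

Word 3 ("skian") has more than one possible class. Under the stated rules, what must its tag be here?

Candidates per position — 1:grialm {P}; 2:skian {R,D}; 3:skian {R,D}; 4:baipre {R}; 5:kia {P}; 6:roveent {D}.
Position 3: the remaining choice is settled jointly with positions 2 — only R at position 3 is part of a tagging that satisfies every rule.
That leaves exactly one tagging: P D R R P D.
Check: rule 1 ✓; rule 2 ✓.

R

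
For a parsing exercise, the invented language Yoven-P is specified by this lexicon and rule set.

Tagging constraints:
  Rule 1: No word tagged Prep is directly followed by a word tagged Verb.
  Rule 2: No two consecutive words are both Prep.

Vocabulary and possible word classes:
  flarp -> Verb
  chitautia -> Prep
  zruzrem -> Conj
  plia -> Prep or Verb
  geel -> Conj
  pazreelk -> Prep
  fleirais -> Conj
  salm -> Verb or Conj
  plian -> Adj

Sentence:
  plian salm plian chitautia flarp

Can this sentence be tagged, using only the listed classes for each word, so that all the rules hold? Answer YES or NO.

NO

Candidates per position — 1:plian {Adj}; 2:salm {Verb,Conj}; 3:plian {Adj}; 4:chitautia {Prep}; 5:flarp {Verb}.
Rule 1 cannot be satisfied by any choice of tags from the lexicon.
So there is no consistent tagging.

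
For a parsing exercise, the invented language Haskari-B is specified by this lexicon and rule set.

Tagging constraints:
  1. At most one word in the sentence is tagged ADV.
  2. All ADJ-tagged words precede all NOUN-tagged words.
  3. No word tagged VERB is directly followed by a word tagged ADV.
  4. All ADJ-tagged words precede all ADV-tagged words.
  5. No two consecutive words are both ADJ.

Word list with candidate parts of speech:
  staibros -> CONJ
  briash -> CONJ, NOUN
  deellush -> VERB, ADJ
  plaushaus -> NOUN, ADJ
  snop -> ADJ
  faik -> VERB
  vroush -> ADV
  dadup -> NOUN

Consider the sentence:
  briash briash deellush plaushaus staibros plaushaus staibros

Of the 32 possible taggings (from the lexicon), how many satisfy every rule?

7

Candidates per position — 1:briash {CONJ,NOUN}; 2:briash {CONJ,NOUN}; 3:deellush {VERB,ADJ}; 4:plaushaus {NOUN,ADJ}; 5:staibros {CONJ}; 6:plaushaus {NOUN,ADJ}; 7:staibros {CONJ}.
There are 32 candidate sequences in total.
Checking each against the rules leaves 7 sequences.
Count = 7.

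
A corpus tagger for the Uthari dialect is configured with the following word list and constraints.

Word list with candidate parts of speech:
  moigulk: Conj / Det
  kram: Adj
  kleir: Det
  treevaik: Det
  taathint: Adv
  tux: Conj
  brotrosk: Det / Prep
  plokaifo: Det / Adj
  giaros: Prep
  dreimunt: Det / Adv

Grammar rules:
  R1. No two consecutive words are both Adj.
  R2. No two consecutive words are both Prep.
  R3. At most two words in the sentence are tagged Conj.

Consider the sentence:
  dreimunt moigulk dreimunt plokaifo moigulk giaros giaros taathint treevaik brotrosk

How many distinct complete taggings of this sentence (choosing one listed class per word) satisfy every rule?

0

Candidates per position — 1:dreimunt {Det,Adv}; 2:moigulk {Conj,Det}; 3:dreimunt {Det,Adv}; 4:plokaifo {Det,Adj}; 5:moigulk {Conj,Det}; 6:giaros {Prep}; 7:giaros {Prep}; 8:taathint {Adv}; 9:treevaik {Det}; 10:brotrosk {Det,Prep}.
There are 64 candidate sequences in total.
Rule 2 cannot be satisfied by any choice of tags from the lexicon.
So there is no consistent tagging.
Count = 0.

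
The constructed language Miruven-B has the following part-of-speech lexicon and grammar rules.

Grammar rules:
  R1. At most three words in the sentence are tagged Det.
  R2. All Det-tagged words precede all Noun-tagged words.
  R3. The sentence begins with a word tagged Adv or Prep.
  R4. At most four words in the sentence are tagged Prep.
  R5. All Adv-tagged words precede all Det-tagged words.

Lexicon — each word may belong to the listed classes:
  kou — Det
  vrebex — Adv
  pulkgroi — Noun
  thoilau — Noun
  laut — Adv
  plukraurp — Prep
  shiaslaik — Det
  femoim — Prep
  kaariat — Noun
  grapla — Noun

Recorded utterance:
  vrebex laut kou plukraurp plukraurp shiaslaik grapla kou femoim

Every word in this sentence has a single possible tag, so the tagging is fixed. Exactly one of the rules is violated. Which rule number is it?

2

Fixed tagging: Adv Adv Det Prep Prep Det Noun Det Prep.
Checking each rule: R1 pass, R2 fail, R3 pass, R4 pass, R5 pass.
Only rule 2 fails.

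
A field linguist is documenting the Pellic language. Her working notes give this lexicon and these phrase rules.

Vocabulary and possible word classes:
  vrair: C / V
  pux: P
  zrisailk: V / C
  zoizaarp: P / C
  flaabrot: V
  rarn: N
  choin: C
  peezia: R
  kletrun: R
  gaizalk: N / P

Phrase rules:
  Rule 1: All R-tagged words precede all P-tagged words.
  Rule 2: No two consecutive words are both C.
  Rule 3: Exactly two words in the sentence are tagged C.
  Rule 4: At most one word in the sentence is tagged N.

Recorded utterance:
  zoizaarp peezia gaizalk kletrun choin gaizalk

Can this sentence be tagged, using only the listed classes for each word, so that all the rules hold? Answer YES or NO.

YES

Candidates per position — 1:zoizaarp {P,C}; 2:peezia {R}; 3:gaizalk {N,P}; 4:kletrun {R}; 5:choin {C}; 6:gaizalk {N,P}.
One satisfying assignment: C R N R C P.
Rule-by-rule: rule 1 holds; rule 2 holds; rule 3 holds; rule 4 holds.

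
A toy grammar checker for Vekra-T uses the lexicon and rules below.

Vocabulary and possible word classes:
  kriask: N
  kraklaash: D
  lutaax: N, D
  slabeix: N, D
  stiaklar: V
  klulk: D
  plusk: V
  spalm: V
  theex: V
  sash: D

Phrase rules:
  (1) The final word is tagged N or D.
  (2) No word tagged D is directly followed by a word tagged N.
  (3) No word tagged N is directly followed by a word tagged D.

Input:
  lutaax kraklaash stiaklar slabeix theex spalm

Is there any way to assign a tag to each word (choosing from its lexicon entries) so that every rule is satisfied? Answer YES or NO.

Candidates per position — 1:lutaax {N,D}; 2:kraklaash {D}; 3:stiaklar {V}; 4:slabeix {N,D}; 5:theex {V}; 6:spalm {V}.
Rule 1 cannot be satisfied by any choice of tags from the lexicon.
So there is no consistent tagging.

NO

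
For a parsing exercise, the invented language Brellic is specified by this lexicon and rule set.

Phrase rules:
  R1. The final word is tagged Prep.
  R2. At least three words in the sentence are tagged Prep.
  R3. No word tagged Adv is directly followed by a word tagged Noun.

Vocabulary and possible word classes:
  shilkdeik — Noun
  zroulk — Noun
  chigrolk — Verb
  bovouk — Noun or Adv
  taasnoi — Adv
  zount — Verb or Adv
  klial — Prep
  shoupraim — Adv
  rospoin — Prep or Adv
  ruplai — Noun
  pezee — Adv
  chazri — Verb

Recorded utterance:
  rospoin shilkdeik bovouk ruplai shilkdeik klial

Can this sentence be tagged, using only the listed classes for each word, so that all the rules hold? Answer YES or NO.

NO

Candidates per position — 1:rospoin {Prep,Adv}; 2:shilkdeik {Noun}; 3:bovouk {Noun,Adv}; 4:ruplai {Noun}; 5:shilkdeik {Noun}; 6:klial {Prep}.
Rule 2 cannot be satisfied by any choice of tags from the lexicon.
So there is no consistent tagging.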